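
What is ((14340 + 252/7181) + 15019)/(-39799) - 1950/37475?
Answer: -338322155551/428409131881 ≈ -0.78972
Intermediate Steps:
((14340 + 252/7181) + 15019)/(-39799) - 1950/37475 = ((14340 + 252*(1/7181)) + 15019)*(-1/39799) - 1950*1/37475 = ((14340 + 252/7181) + 15019)*(-1/39799) - 78/1499 = (102975792/7181 + 15019)*(-1/39799) - 78/1499 = (210827231/7181)*(-1/39799) - 78/1499 = -210827231/285796619 - 78/1499 = -338322155551/428409131881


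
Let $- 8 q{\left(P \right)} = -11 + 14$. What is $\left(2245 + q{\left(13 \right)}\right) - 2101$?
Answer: $\frac{1149}{8} \approx 143.63$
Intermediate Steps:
$q{\left(P \right)} = - \frac{3}{8}$ ($q{\left(P \right)} = - \frac{-11 + 14}{8} = \left(- \frac{1}{8}\right) 3 = - \frac{3}{8}$)
$\left(2245 + q{\left(13 \right)}\right) - 2101 = \left(2245 - \frac{3}{8}\right) - 2101 = \frac{17957}{8} - 2101 = \frac{1149}{8}$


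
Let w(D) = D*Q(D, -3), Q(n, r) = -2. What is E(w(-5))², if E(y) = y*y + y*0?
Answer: 10000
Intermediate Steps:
w(D) = -2*D (w(D) = D*(-2) = -2*D)
E(y) = y² (E(y) = y² + 0 = y²)
E(w(-5))² = ((-2*(-5))²)² = (10²)² = 100² = 10000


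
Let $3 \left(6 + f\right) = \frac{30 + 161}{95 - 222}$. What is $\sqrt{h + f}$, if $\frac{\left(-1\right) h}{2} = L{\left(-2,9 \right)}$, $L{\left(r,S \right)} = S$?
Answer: $\frac{i \sqrt{3556635}}{381} \approx 4.9499 i$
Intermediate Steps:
$h = -18$ ($h = \left(-2\right) 9 = -18$)
$f = - \frac{2477}{381}$ ($f = -6 + \frac{\left(30 + 161\right) \frac{1}{95 - 222}}{3} = -6 + \frac{191 \frac{1}{-127}}{3} = -6 + \frac{191 \left(- \frac{1}{127}\right)}{3} = -6 + \frac{1}{3} \left(- \frac{191}{127}\right) = -6 - \frac{191}{381} = - \frac{2477}{381} \approx -6.5013$)
$\sqrt{h + f} = \sqrt{-18 - \frac{2477}{381}} = \sqrt{- \frac{9335}{381}} = \frac{i \sqrt{3556635}}{381}$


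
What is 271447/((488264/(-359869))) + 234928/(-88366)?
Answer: -4316089633895565/21572968312 ≈ -2.0007e+5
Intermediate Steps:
271447/((488264/(-359869))) + 234928/(-88366) = 271447/((488264*(-1/359869))) + 234928*(-1/88366) = 271447/(-488264/359869) - 117464/44183 = 271447*(-359869/488264) - 117464/44183 = -97685360443/488264 - 117464/44183 = -4316089633895565/21572968312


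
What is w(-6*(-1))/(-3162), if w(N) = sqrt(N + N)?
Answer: -sqrt(3)/1581 ≈ -0.0010955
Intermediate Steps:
w(N) = sqrt(2)*sqrt(N) (w(N) = sqrt(2*N) = sqrt(2)*sqrt(N))
w(-6*(-1))/(-3162) = (sqrt(2)*sqrt(-6*(-1)))/(-3162) = (sqrt(2)*sqrt(6))*(-1/3162) = (2*sqrt(3))*(-1/3162) = -sqrt(3)/1581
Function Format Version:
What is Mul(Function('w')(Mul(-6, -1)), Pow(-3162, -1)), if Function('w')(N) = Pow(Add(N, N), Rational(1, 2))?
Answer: Mul(Rational(-1, 1581), Pow(3, Rational(1, 2))) ≈ -0.0010955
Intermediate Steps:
Function('w')(N) = Mul(Pow(2, Rational(1, 2)), Pow(N, Rational(1, 2))) (Function('w')(N) = Pow(Mul(2, N), Rational(1, 2)) = Mul(Pow(2, Rational(1, 2)), Pow(N, Rational(1, 2))))
Mul(Function('w')(Mul(-6, -1)), Pow(-3162, -1)) = Mul(Mul(Pow(2, Rational(1, 2)), Pow(Mul(-6, -1), Rational(1, 2))), Pow(-3162, -1)) = Mul(Mul(Pow(2, Rational(1, 2)), Pow(6, Rational(1, 2))), Rational(-1, 3162)) = Mul(Mul(2, Pow(3, Rational(1, 2))), Rational(-1, 3162)) = Mul(Rational(-1, 1581), Pow(3, Rational(1, 2)))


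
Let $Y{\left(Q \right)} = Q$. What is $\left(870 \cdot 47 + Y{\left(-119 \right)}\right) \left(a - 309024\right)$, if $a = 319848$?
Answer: $441305304$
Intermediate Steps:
$\left(870 \cdot 47 + Y{\left(-119 \right)}\right) \left(a - 309024\right) = \left(870 \cdot 47 - 119\right) \left(319848 - 309024\right) = \left(40890 - 119\right) 10824 = 40771 \cdot 10824 = 441305304$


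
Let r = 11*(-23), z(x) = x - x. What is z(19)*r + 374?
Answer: 374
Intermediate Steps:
z(x) = 0
r = -253
z(19)*r + 374 = 0*(-253) + 374 = 0 + 374 = 374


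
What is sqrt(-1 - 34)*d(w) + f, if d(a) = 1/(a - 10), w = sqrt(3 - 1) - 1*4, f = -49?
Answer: -49 - 7*I*sqrt(35)/97 - I*sqrt(70)/194 ≈ -49.0 - 0.47006*I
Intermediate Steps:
w = -4 + sqrt(2) (w = sqrt(2) - 4 = -4 + sqrt(2) ≈ -2.5858)
d(a) = 1/(-10 + a)
sqrt(-1 - 34)*d(w) + f = sqrt(-1 - 34)/(-10 + (-4 + sqrt(2))) - 49 = sqrt(-35)/(-14 + sqrt(2)) - 49 = (I*sqrt(35))/(-14 + sqrt(2)) - 49 = I*sqrt(35)/(-14 + sqrt(2)) - 49 = -49 + I*sqrt(35)/(-14 + sqrt(2))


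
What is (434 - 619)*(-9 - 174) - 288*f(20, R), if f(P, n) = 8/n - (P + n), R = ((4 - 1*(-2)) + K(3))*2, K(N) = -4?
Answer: 40191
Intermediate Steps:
R = 4 (R = ((4 - 1*(-2)) - 4)*2 = ((4 + 2) - 4)*2 = (6 - 4)*2 = 2*2 = 4)
f(P, n) = -P - n + 8/n (f(P, n) = 8/n + (-P - n) = -P - n + 8/n)
(434 - 619)*(-9 - 174) - 288*f(20, R) = (434 - 619)*(-9 - 174) - 288*(-1*20 - 1*4 + 8/4) = -185*(-183) - 288*(-20 - 4 + 8*(¼)) = 33855 - 288*(-20 - 4 + 2) = 33855 - 288*(-22) = 33855 + 6336 = 40191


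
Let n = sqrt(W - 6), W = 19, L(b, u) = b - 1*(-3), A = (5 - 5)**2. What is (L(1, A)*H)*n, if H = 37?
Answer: 148*sqrt(13) ≈ 533.62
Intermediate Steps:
A = 0 (A = 0**2 = 0)
L(b, u) = 3 + b (L(b, u) = b + 3 = 3 + b)
n = sqrt(13) (n = sqrt(19 - 6) = sqrt(13) ≈ 3.6056)
(L(1, A)*H)*n = ((3 + 1)*37)*sqrt(13) = (4*37)*sqrt(13) = 148*sqrt(13)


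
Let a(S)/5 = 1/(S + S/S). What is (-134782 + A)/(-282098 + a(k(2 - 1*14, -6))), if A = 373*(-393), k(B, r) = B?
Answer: 3095081/3103083 ≈ 0.99742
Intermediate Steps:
A = -146589
a(S) = 5/(1 + S) (a(S) = 5/(S + S/S) = 5/(S + 1) = 5/(1 + S))
(-134782 + A)/(-282098 + a(k(2 - 1*14, -6))) = (-134782 - 146589)/(-282098 + 5/(1 + (2 - 1*14))) = -281371/(-282098 + 5/(1 + (2 - 14))) = -281371/(-282098 + 5/(1 - 12)) = -281371/(-282098 + 5/(-11)) = -281371/(-282098 + 5*(-1/11)) = -281371/(-282098 - 5/11) = -281371/(-3103083/11) = -281371*(-11/3103083) = 3095081/3103083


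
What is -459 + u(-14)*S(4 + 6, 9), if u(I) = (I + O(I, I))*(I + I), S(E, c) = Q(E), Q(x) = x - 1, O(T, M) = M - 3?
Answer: 7353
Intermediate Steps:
O(T, M) = -3 + M
Q(x) = -1 + x
S(E, c) = -1 + E
u(I) = 2*I*(-3 + 2*I) (u(I) = (I + (-3 + I))*(I + I) = (-3 + 2*I)*(2*I) = 2*I*(-3 + 2*I))
-459 + u(-14)*S(4 + 6, 9) = -459 + (2*(-14)*(-3 + 2*(-14)))*(-1 + (4 + 6)) = -459 + (2*(-14)*(-3 - 28))*(-1 + 10) = -459 + (2*(-14)*(-31))*9 = -459 + 868*9 = -459 + 7812 = 7353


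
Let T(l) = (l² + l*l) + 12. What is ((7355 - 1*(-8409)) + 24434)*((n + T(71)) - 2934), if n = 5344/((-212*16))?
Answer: 15250980507/53 ≈ 2.8775e+8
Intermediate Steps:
T(l) = 12 + 2*l² (T(l) = (l² + l²) + 12 = 2*l² + 12 = 12 + 2*l²)
n = -167/106 (n = 5344/(-3392) = 5344*(-1/3392) = -167/106 ≈ -1.5755)
((7355 - 1*(-8409)) + 24434)*((n + T(71)) - 2934) = ((7355 - 1*(-8409)) + 24434)*((-167/106 + (12 + 2*71²)) - 2934) = ((7355 + 8409) + 24434)*((-167/106 + (12 + 2*5041)) - 2934) = (15764 + 24434)*((-167/106 + (12 + 10082)) - 2934) = 40198*((-167/106 + 10094) - 2934) = 40198*(1069797/106 - 2934) = 40198*(758793/106) = 15250980507/53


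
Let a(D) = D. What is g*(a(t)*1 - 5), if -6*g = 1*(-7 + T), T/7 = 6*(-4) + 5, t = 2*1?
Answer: -70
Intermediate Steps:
t = 2
T = -133 (T = 7*(6*(-4) + 5) = 7*(-24 + 5) = 7*(-19) = -133)
g = 70/3 (g = -(-7 - 133)/6 = -(-140)/6 = -⅙*(-140) = 70/3 ≈ 23.333)
g*(a(t)*1 - 5) = 70*(2*1 - 5)/3 = 70*(2 - 5)/3 = (70/3)*(-3) = -70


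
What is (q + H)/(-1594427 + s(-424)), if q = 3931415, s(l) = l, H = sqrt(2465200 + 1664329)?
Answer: -3931415/1594851 - sqrt(4129529)/1594851 ≈ -2.4663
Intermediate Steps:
H = sqrt(4129529) ≈ 2032.1
(q + H)/(-1594427 + s(-424)) = (3931415 + sqrt(4129529))/(-1594427 - 424) = (3931415 + sqrt(4129529))/(-1594851) = (3931415 + sqrt(4129529))*(-1/1594851) = -3931415/1594851 - sqrt(4129529)/1594851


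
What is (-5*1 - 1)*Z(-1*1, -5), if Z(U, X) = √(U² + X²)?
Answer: -6*√26 ≈ -30.594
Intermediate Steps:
(-5*1 - 1)*Z(-1*1, -5) = (-5*1 - 1)*√((-1*1)² + (-5)²) = (-5 - 1)*√((-1)² + 25) = -6*√(1 + 25) = -6*√26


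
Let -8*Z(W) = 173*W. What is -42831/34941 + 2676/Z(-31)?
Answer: 172771425/62462861 ≈ 2.7660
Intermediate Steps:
Z(W) = -173*W/8
-42831/34941 + 2676/Z(-31) = -42831/34941 + 2676/((-173/8*(-31))) = -42831*1/34941 + 2676/(5363/8) = -14277/11647 + 2676*(8/5363) = -14277/11647 + 21408/5363 = 172771425/62462861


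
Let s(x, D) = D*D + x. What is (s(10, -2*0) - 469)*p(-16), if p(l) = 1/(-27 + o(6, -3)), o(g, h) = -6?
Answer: 153/11 ≈ 13.909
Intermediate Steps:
s(x, D) = x + D**2 (s(x, D) = D**2 + x = x + D**2)
p(l) = -1/33 (p(l) = 1/(-27 - 6) = 1/(-33) = -1/33)
(s(10, -2*0) - 469)*p(-16) = ((10 + (-2*0)**2) - 469)*(-1/33) = ((10 + 0**2) - 469)*(-1/33) = ((10 + 0) - 469)*(-1/33) = (10 - 469)*(-1/33) = -459*(-1/33) = 153/11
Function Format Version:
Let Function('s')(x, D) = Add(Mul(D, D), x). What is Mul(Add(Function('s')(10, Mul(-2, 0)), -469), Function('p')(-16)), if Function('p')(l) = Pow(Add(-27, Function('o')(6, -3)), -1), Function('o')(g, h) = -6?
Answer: Rational(153, 11) ≈ 13.909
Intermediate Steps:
Function('s')(x, D) = Add(x, Pow(D, 2)) (Function('s')(x, D) = Add(Pow(D, 2), x) = Add(x, Pow(D, 2)))
Function('p')(l) = Rational(-1, 33) (Function('p')(l) = Pow(Add(-27, -6), -1) = Pow(-33, -1) = Rational(-1, 33))
Mul(Add(Function('s')(10, Mul(-2, 0)), -469), Function('p')(-16)) = Mul(Add(Add(10, Pow(Mul(-2, 0), 2)), -469), Rational(-1, 33)) = Mul(Add(Add(10, Pow(0, 2)), -469), Rational(-1, 33)) = Mul(Add(Add(10, 0), -469), Rational(-1, 33)) = Mul(Add(10, -469), Rational(-1, 33)) = Mul(-459, Rational(-1, 33)) = Rational(153, 11)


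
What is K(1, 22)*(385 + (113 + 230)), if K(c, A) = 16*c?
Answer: 11648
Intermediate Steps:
K(1, 22)*(385 + (113 + 230)) = (16*1)*(385 + (113 + 230)) = 16*(385 + 343) = 16*728 = 11648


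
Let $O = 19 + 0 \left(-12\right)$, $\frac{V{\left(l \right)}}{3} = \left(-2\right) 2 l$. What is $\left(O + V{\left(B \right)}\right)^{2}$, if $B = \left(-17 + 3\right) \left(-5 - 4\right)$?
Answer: $2229049$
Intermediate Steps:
$B = 126$ ($B = \left(-14\right) \left(-9\right) = 126$)
$V{\left(l \right)} = - 12 l$ ($V{\left(l \right)} = 3 \left(-2\right) 2 l = 3 \left(- 4 l\right) = - 12 l$)
$O = 19$ ($O = 19 + 0 = 19$)
$\left(O + V{\left(B \right)}\right)^{2} = \left(19 - 1512\right)^{2} = \left(-1493\right)^{2} = 2229049$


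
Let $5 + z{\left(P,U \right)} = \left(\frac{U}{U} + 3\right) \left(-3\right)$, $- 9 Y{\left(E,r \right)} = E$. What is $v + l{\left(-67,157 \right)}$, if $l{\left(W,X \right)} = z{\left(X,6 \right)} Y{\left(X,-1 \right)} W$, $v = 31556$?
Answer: $\frac{105181}{9} \approx 11687.0$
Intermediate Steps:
$Y{\left(E,r \right)} = - \frac{E}{9}$
$z{\left(P,U \right)} = -17$ ($z{\left(P,U \right)} = -5 + \left(\frac{U}{U} + 3\right) \left(-3\right) = -5 + \left(1 + 3\right) \left(-3\right) = -5 + 4 \left(-3\right) = -5 - 12 = -17$)
$l{\left(W,X \right)} = \frac{17 W X}{9}$ ($l{\left(W,X \right)} = - 17 \left(- \frac{X}{9}\right) W = \frac{17 X}{9} W = \frac{17 W X}{9}$)
$v + l{\left(-67,157 \right)} = 31556 + \frac{17}{9} \left(-67\right) 157 = 31556 - \frac{178823}{9} = \frac{105181}{9}$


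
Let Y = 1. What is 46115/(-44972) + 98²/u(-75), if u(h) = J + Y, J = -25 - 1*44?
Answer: -108761727/764524 ≈ -142.26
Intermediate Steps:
J = -69 (J = -25 - 44 = -69)
u(h) = -68 (u(h) = -69 + 1 = -68)
46115/(-44972) + 98²/u(-75) = 46115/(-44972) + 98²/(-68) = 46115*(-1/44972) + 9604*(-1/68) = -46115/44972 - 2401/17 = -108761727/764524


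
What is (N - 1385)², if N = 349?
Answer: 1073296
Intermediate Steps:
(N - 1385)² = (349 - 1385)² = (-1036)² = 1073296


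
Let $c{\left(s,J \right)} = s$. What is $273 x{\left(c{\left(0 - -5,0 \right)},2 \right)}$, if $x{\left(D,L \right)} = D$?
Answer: $1365$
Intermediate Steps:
$273 x{\left(c{\left(0 - -5,0 \right)},2 \right)} = 273 \left(0 - -5\right) = 273 \left(0 + 5\right) = 273 \cdot 5 = 1365$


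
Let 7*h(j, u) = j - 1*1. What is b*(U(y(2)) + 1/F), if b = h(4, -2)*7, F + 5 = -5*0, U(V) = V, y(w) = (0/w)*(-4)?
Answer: -3/5 ≈ -0.60000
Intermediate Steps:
y(w) = 0 (y(w) = 0*(-4) = 0)
F = -5 (F = -5 - 5*0 = -5 + 0 = -5)
h(j, u) = -1/7 + j/7 (h(j, u) = (j - 1*1)/7 = (j - 1)/7 = (-1 + j)/7 = -1/7 + j/7)
b = 3 (b = (-1/7 + (1/7)*4)*7 = (-1/7 + 4/7)*7 = (3/7)*7 = 3)
b*(U(y(2)) + 1/F) = 3*(0 + 1/(-5)) = 3*(0 - 1/5) = 3*(-1/5) = -3/5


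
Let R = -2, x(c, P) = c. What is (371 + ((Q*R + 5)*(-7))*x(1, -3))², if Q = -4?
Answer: 78400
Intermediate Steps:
(371 + ((Q*R + 5)*(-7))*x(1, -3))² = (371 + ((-4*(-2) + 5)*(-7))*1)² = (371 + ((8 + 5)*(-7))*1)² = (371 + (13*(-7))*1)² = (371 - 91*1)² = (371 - 91)² = 280² = 78400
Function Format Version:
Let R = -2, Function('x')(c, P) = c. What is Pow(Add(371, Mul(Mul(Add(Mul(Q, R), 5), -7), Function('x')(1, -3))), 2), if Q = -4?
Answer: 78400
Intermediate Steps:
Pow(Add(371, Mul(Mul(Add(Mul(Q, R), 5), -7), Function('x')(1, -3))), 2) = Pow(Add(371, Mul(Mul(Add(Mul(-4, -2), 5), -7), 1)), 2) = Pow(Add(371, Mul(Mul(Add(8, 5), -7), 1)), 2) = Pow(Add(371, Mul(Mul(13, -7), 1)), 2) = Pow(Add(371, Mul(-91, 1)), 2) = Pow(Add(371, -91), 2) = Pow(280, 2) = 78400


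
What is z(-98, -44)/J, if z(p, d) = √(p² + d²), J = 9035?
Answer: 2*√2885/9035 ≈ 0.011890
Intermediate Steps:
z(p, d) = √(d² + p²)
z(-98, -44)/J = √((-44)² + (-98)²)/9035 = √(1936 + 9604)*(1/9035) = √11540*(1/9035) = (2*√2885)*(1/9035) = 2*√2885/9035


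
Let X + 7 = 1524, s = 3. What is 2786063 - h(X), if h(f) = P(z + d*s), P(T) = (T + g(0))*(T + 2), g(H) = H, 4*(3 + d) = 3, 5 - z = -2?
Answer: 44576999/16 ≈ 2.7861e+6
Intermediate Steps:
z = 7 (z = 5 - 1*(-2) = 5 + 2 = 7)
d = -9/4 (d = -3 + (1/4)*3 = -3 + 3/4 = -9/4 ≈ -2.2500)
X = 1517 (X = -7 + 1524 = 1517)
P(T) = T*(2 + T) (P(T) = (T + 0)*(T + 2) = T*(2 + T))
h(f) = 9/16 (h(f) = (7 - 9/4*3)*(2 + (7 - 9/4*3)) = (7 - 27/4)*(2 + (7 - 27/4)) = (2 + 1/4)/4 = (1/4)*(9/4) = 9/16)
2786063 - h(X) = 2786063 - 1*9/16 = 2786063 - 9/16 = 44576999/16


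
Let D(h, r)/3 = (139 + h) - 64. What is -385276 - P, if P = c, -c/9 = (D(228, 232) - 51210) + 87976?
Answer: -46201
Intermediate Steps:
D(h, r) = 225 + 3*h (D(h, r) = 3*((139 + h) - 64) = 3*(75 + h) = 225 + 3*h)
c = -339075 (c = -9*(((225 + 3*228) - 51210) + 87976) = -9*(((225 + 684) - 51210) + 87976) = -9*((909 - 51210) + 87976) = -9*(-50301 + 87976) = -9*37675 = -339075)
P = -339075
-385276 - P = -385276 - 1*(-339075) = -385276 + 339075 = -46201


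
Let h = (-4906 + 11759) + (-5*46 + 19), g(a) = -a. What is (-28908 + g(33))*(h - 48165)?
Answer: 1201717143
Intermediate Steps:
h = 6642 (h = 6853 + (-230 + 19) = 6853 - 211 = 6642)
(-28908 + g(33))*(h - 48165) = (-28908 - 1*33)*(6642 - 48165) = (-28908 - 33)*(-41523) = -28941*(-41523) = 1201717143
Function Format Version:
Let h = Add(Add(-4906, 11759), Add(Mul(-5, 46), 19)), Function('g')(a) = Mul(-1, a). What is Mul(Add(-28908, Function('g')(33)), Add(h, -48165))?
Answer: 1201717143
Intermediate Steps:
h = 6642 (h = Add(6853, Add(-230, 19)) = Add(6853, -211) = 6642)
Mul(Add(-28908, Function('g')(33)), Add(h, -48165)) = Mul(Add(-28908, Mul(-1, 33)), Add(6642, -48165)) = Mul(Add(-28908, -33), -41523) = Mul(-28941, -41523) = 1201717143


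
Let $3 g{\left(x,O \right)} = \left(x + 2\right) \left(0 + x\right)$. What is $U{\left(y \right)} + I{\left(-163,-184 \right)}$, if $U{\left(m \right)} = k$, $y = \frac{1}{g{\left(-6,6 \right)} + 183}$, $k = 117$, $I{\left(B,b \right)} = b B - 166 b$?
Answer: $60653$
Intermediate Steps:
$g{\left(x,O \right)} = \frac{x \left(2 + x\right)}{3}$ ($g{\left(x,O \right)} = \frac{\left(x + 2\right) \left(0 + x\right)}{3} = \frac{\left(2 + x\right) x}{3} = \frac{x \left(2 + x\right)}{3}$)
$I{\left(B,b \right)} = - 166 b + B b$ ($I{\left(B,b \right)} = B b - 166 b = - 166 b + B b$)
$y = \frac{1}{191}$ ($y = \frac{1}{\frac{1}{3} \left(-6\right) \left(2 - 6\right) + 183} = \frac{1}{\frac{1}{3} \left(-6\right) \left(-4\right) + 183} = \frac{1}{8 + 183} = \frac{1}{191} \approx 0.0052356$)
$U{\left(m \right)} = 117$
$U{\left(y \right)} + I{\left(-163,-184 \right)} = 117 - 184 \left(-166 - 163\right) = 117 - -60536 = 117 + 60536 = 60653$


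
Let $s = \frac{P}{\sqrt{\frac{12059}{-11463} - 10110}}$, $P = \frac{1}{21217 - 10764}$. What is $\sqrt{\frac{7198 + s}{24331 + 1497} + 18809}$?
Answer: $\frac{\sqrt{4604313414561745282007993873878741650 - 7822874676517769 i \sqrt{1328595962907}}}{15645749353035538} \approx 137.15 - 1.3429 \cdot 10^{-13} i$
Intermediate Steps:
$P = \frac{1}{10453} \approx 9.5666 \cdot 10^{-5}$
$s = - \frac{i \sqrt{1328595962907}}{1211533944017}$ ($s = \frac{1}{10453 \sqrt{\frac{12059}{-11463} - 10110}} = \frac{1}{10453 \sqrt{12059 \left(- \frac{1}{11463}\right) - 10110}} = \frac{1}{10453 \sqrt{- \frac{12059}{11463} - 10110}} = \frac{1}{10453 \sqrt{- \frac{115902989}{11463}}} = \frac{1}{10453 \frac{i \sqrt{1328595962907}}{11463}} = \frac{\left(- \frac{1}{115902989}\right) i \sqrt{1328595962907}}{10453} = - \frac{i \sqrt{1328595962907}}{1211533944017} \approx - 9.514 \cdot 10^{-7} i$)
$\sqrt{\frac{7198 + s}{24331 + 1497} + 18809} = \sqrt{\frac{7198 - \frac{i \sqrt{1328595962907}}{1211533944017}}{24331 + 1497} + 18809} = \sqrt{\frac{7198 - \frac{i \sqrt{1328595962907}}{1211533944017}}{25828} + 18809} = \sqrt{\left(7198 - \frac{i \sqrt{1328595962907}}{1211533944017}\right) \frac{1}{25828} + 18809} = \sqrt{\left(\frac{3599}{12914} - \frac{i \sqrt{1328595962907}}{31291498706071076}\right) + 18809} = \sqrt{\frac{242903025}{12914} - \frac{i \sqrt{1328595962907}}{31291498706071076}}$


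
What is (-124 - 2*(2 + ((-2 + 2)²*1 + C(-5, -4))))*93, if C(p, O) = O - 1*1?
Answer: -10974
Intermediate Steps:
C(p, O) = -1 + O (C(p, O) = O - 1 = -1 + O)
(-124 - 2*(2 + ((-2 + 2)²*1 + C(-5, -4))))*93 = (-124 - 2*(2 + ((-2 + 2)²*1 + (-1 - 4))))*93 = (-124 - 2*(2 + (0²*1 - 5)))*93 = (-124 - 2*(2 + (0*1 - 5)))*93 = (-124 - 2*(2 + (0 - 5)))*93 = (-124 - 2*(2 - 5))*93 = (-124 - 2*(-3))*93 = (-124 + 6)*93 = -118*93 = -10974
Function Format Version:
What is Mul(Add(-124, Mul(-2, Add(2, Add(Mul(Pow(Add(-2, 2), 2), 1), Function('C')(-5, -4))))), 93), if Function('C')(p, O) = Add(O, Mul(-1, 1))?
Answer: -10974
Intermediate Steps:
Function('C')(p, O) = Add(-1, O) (Function('C')(p, O) = Add(O, -1) = Add(-1, O))
Mul(Add(-124, Mul(-2, Add(2, Add(Mul(Pow(Add(-2, 2), 2), 1), Function('C')(-5, -4))))), 93) = Mul(Add(-124, Mul(-2, Add(2, Add(Mul(Pow(Add(-2, 2), 2), 1), Add(-1, -4))))), 93) = Mul(Add(-124, Mul(-2, Add(2, Add(Mul(Pow(0, 2), 1), -5)))), 93) = Mul(Add(-124, Mul(-2, Add(2, Add(Mul(0, 1), -5)))), 93) = Mul(Add(-124, Mul(-2, Add(2, Add(0, -5)))), 93) = Mul(Add(-124, Mul(-2, Add(2, -5))), 93) = Mul(Add(-124, Mul(-2, -3)), 93) = Mul(Add(-124, 6), 93) = Mul(-118, 93) = -10974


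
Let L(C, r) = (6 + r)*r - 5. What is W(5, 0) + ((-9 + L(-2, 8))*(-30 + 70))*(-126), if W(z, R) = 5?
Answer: -493915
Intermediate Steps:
L(C, r) = -5 + r*(6 + r) (L(C, r) = r*(6 + r) - 5 = -5 + r*(6 + r))
W(5, 0) + ((-9 + L(-2, 8))*(-30 + 70))*(-126) = 5 + ((-9 + (-5 + 8² + 6*8))*(-30 + 70))*(-126) = 5 + ((-9 + (-5 + 64 + 48))*40)*(-126) = 5 + ((-9 + 107)*40)*(-126) = 5 + (98*40)*(-126) = 5 + 3920*(-126) = 5 - 493920 = -493915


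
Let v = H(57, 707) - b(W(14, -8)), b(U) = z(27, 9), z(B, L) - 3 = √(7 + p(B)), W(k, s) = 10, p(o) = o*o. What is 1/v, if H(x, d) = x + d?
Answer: 761/578385 + 4*√46/578385 ≈ 0.0013626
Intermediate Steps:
p(o) = o²
H(x, d) = d + x
z(B, L) = 3 + √(7 + B²)
b(U) = 3 + 4*√46 (b(U) = 3 + √(7 + 27²) = 3 + √(7 + 729) = 3 + √736 = 3 + 4*√46)
v = 761 - 4*√46 (v = (707 + 57) - (3 + 4*√46) = 764 + (-3 - 4*√46) = 761 - 4*√46 ≈ 733.87)
1/v = 1/(761 - 4*√46)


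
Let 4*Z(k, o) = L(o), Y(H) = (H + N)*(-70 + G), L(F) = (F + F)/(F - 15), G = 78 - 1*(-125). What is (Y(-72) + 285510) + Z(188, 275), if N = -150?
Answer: 26622391/104 ≈ 2.5598e+5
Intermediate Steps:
G = 203 (G = 78 + 125 = 203)
L(F) = 2*F/(-15 + F) (L(F) = (2*F)/(-15 + F) = 2*F/(-15 + F))
Y(H) = -19950 + 133*H (Y(H) = (H - 150)*(-70 + 203) = (-150 + H)*133 = -19950 + 133*H)
Z(k, o) = o/(2*(-15 + o)) (Z(k, o) = (2*o/(-15 + o))/4 = o/(2*(-15 + o)))
(Y(-72) + 285510) + Z(188, 275) = ((-19950 + 133*(-72)) + 285510) + (½)*275/(-15 + 275) = ((-19950 - 9576) + 285510) + (½)*275/260 = (-29526 + 285510) + (½)*275*(1/260) = 255984 + 55/104 = 26622391/104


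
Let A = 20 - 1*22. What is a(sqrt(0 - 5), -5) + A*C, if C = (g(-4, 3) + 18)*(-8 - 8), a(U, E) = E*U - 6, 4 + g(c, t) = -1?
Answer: 410 - 5*I*sqrt(5) ≈ 410.0 - 11.18*I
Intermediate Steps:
g(c, t) = -5 (g(c, t) = -4 - 1 = -5)
a(U, E) = -6 + E*U
C = -208 (C = (-5 + 18)*(-8 - 8) = 13*(-16) = -208)
A = -2 (A = 20 - 22 = -2)
a(sqrt(0 - 5), -5) + A*C = (-6 - 5*sqrt(0 - 5)) - 2*(-208) = (-6 - 5*I*sqrt(5)) + 416 = 410 - 5*I*sqrt(5)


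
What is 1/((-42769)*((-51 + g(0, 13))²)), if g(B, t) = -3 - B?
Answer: -1/124714404 ≈ -8.0183e-9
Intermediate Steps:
1/((-42769)*((-51 + g(0, 13))²)) = 1/((-42769)*((-51 + (-3 - 1*0))²)) = -1/(42769*(-51 + (-3 + 0))²) = -1/(42769*(-51 - 3)²) = -1/(42769*((-54)²)) = -1/42769/2916 = -1/42769*1/2916 = -1/124714404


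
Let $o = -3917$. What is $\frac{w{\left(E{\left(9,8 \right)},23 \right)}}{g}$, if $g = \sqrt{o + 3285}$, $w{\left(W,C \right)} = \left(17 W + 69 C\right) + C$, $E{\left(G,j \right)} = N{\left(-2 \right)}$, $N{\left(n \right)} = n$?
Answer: $- \frac{394 i \sqrt{158}}{79} \approx - 62.69 i$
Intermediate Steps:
$E{\left(G,j \right)} = -2$
$w{\left(W,C \right)} = 17 W + 70 C$
$g = 2 i \sqrt{158}$ ($g = \sqrt{-3917 + 3285} = \sqrt{-632} = 2 i \sqrt{158} \approx 25.14 i$)
$\frac{w{\left(E{\left(9,8 \right)},23 \right)}}{g} = \frac{17 \left(-2\right) + 70 \cdot 23}{2 i \sqrt{158}} = \left(-34 + 1610\right) \left(- \frac{i \sqrt{158}}{316}\right) = 1576 \left(- \frac{i \sqrt{158}}{316}\right) = - \frac{394 i \sqrt{158}}{79}$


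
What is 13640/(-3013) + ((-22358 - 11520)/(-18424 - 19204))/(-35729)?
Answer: -398649251089/88058908186 ≈ -4.5271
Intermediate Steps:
13640/(-3013) + ((-22358 - 11520)/(-18424 - 19204))/(-35729) = 13640*(-1/3013) - 33878/(-37628)*(-1/35729) = -13640/3013 - 33878*(-1/37628)*(-1/35729) = -13640/3013 + (16939/18814)*(-1/35729) = -13640/3013 - 16939/672205406 = -398649251089/88058908186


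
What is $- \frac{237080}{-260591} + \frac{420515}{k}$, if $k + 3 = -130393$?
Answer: $- \frac{78668140685}{33980024036} \approx -2.3151$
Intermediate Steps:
$k = -130396$ ($k = -3 - 130393 = -130396$)
$- \frac{237080}{-260591} + \frac{420515}{k} = - \frac{237080}{-260591} + \frac{420515}{-130396} = \left(-237080\right) \left(- \frac{1}{260591}\right) + 420515 \left(- \frac{1}{130396}\right) = \frac{237080}{260591} - \frac{420515}{130396} = - \frac{78668140685}{33980024036}$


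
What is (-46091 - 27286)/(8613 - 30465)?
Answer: 8153/2428 ≈ 3.3579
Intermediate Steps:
(-46091 - 27286)/(8613 - 30465) = -73377/(-21852) = -73377*(-1/21852) = 8153/2428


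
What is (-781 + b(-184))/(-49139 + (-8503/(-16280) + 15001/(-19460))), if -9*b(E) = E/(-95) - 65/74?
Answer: 27478248916/1728626382765 ≈ 0.015896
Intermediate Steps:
b(E) = 65/666 + E/855 (b(E) = -(E/(-95) - 65/74)/9 = -(E*(-1/95) - 65*1/74)/9 = -(-E/95 - 65/74)/9 = -(-65/74 - E/95)/9 = 65/666 + E/855)
(-781 + b(-184))/(-49139 + (-8503/(-16280) + 15001/(-19460))) = (-781 + (65/666 + (1/855)*(-184)))/(-49139 + (-8503/(-16280) + 15001/(-19460))) = (-781 + (65/666 - 184/855))/(-49139 + (-8503*(-1/16280) + 15001*(-1/19460))) = (-781 - 7441/63270)/(-49139 + (773/1480 - 2143/2780)) = -49421311/(63270*(-49139 - 10227/41144)) = -49421311/(63270*(-2021785243/41144)) = -49421311/63270*(-41144/2021785243) = 27478248916/1728626382765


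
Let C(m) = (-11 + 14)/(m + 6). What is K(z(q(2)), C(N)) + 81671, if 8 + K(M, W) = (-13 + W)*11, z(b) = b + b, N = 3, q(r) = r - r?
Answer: 244571/3 ≈ 81524.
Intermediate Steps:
q(r) = 0
C(m) = 3/(6 + m)
z(b) = 2*b
K(M, W) = -151 + 11*W (K(M, W) = -8 + (-13 + W)*11 = -8 + (-143 + 11*W) = -151 + 11*W)
K(z(q(2)), C(N)) + 81671 = (-151 + 11*(3/(6 + 3))) + 81671 = (-151 + 11*(3/9)) + 81671 = (-151 + 11*(3*(1/9))) + 81671 = (-151 + 11*(1/3)) + 81671 = (-151 + 11/3) + 81671 = -442/3 + 81671 = 244571/3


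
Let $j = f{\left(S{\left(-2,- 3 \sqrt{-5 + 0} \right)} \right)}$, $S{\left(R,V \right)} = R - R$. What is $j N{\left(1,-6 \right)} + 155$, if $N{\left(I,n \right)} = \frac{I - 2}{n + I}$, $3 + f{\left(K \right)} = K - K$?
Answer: $\frac{772}{5} \approx 154.4$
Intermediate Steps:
$S{\left(R,V \right)} = 0$
$f{\left(K \right)} = -3$ ($f{\left(K \right)} = -3 + \left(K - K\right) = -3 + 0 = -3$)
$j = -3$
$N{\left(I,n \right)} = \frac{-2 + I}{I + n}$
$j N{\left(1,-6 \right)} + 155 = - 3 \frac{-2 + 1}{1 - 6} + 155 = - 3 \frac{1}{-5} \left(-1\right) + 155 = - 3 \left(\left(- \frac{1}{5}\right) \left(-1\right)\right) + 155 = \left(-3\right) \frac{1}{5} + 155 = - \frac{3}{5} + 155 = \frac{772}{5}$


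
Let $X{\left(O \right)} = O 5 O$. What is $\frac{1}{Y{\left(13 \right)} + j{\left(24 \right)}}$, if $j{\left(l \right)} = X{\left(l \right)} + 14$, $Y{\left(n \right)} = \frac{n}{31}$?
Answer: $\frac{31}{89727} \approx 0.00034549$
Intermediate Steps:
$X{\left(O \right)} = 5 O^{2}$ ($X{\left(O \right)} = 5 O O = 5 O^{2}$)
$Y{\left(n \right)} = \frac{n}{31}$ ($Y{\left(n \right)} = n \frac{1}{31} = \frac{n}{31}$)
$j{\left(l \right)} = 14 + 5 l^{2}$ ($j{\left(l \right)} = 5 l^{2} + 14 = 14 + 5 l^{2}$)
$\frac{1}{Y{\left(13 \right)} + j{\left(24 \right)}} = \frac{1}{\frac{1}{31} \cdot 13 + \left(14 + 5 \cdot 24^{2}\right)} = \frac{1}{\frac{13}{31} + \left(14 + 5 \cdot 576\right)} = \frac{1}{\frac{13}{31} + \left(14 + 2880\right)} = \frac{1}{\frac{13}{31} + 2894} = \frac{1}{\frac{89727}{31}} = \frac{31}{89727}$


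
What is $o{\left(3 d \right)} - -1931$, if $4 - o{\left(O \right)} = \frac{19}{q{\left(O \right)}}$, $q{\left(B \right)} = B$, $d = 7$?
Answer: $\frac{40616}{21} \approx 1934.1$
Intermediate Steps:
$o{\left(O \right)} = 4 - \frac{19}{O}$
$o{\left(3 d \right)} - -1931 = \left(4 - \frac{19}{3 \cdot 7}\right) - -1931 = \left(4 - \frac{19}{21}\right) + 1931 = \frac{65}{21} + 1931 = \frac{40616}{21}$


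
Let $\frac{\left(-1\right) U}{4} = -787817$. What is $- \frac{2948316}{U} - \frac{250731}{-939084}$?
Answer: $- \frac{164882983803}{246608779876} \approx -0.6686$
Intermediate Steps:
$U = 3151268$ ($U = \left(-4\right) \left(-787817\right) = 3151268$)
$- \frac{2948316}{U} - \frac{250731}{-939084} = - \frac{2948316}{3151268} - \frac{250731}{-939084} = \left(-2948316\right) \frac{1}{3151268} - - \frac{83577}{313028} = - \frac{737079}{787817} + \frac{83577}{313028} = - \frac{164882983803}{246608779876}$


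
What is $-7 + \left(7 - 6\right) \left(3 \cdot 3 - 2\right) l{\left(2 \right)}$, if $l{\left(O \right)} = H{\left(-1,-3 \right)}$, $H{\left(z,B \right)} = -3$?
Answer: $-28$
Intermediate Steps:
$l{\left(O \right)} = -3$
$-7 + \left(7 - 6\right) \left(3 \cdot 3 - 2\right) l{\left(2 \right)} = -7 + \left(7 - 6\right) \left(3 \cdot 3 - 2\right) \left(-3\right) = -7 + \left(7 - 6\right) \left(9 - 2\right) \left(-3\right) = -7 + 1 \cdot 7 \left(-3\right) = -7 + 7 \left(-3\right) = -7 - 21 = -28$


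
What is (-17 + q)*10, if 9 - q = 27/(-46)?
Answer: -1705/23 ≈ -74.130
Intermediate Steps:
q = 441/46 (q = 9 - 27/(-46) = 9 - 27*(-1)/46 = 9 - 1*(-27/46) = 9 + 27/46 = 441/46 ≈ 9.5870)
(-17 + q)*10 = (-17 + 441/46)*10 = -341/46*10 = -1705/23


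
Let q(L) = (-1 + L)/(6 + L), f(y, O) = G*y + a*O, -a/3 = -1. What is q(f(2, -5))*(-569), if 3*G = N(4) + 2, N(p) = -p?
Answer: -29588/31 ≈ -954.45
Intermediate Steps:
a = 3 (a = -3*(-1) = 3)
G = -⅔ (G = (-1*4 + 2)/3 = (-4 + 2)/3 = (⅓)*(-2) = -⅔ ≈ -0.66667)
f(y, O) = 3*O - 2*y/3 (f(y, O) = -2*y/3 + 3*O = 3*O - 2*y/3)
q(L) = (-1 + L)/(6 + L)
q(f(2, -5))*(-569) = ((-1 + (3*(-5) - ⅔*2))/(6 + (3*(-5) - ⅔*2)))*(-569) = ((-1 + (-15 - 4/3))/(6 + (-15 - 4/3)))*(-569) = ((-1 - 49/3)/(6 - 49/3))*(-569) = (-52/3/(-31/3))*(-569) = -3/31*(-52/3)*(-569) = (52/31)*(-569) = -29588/31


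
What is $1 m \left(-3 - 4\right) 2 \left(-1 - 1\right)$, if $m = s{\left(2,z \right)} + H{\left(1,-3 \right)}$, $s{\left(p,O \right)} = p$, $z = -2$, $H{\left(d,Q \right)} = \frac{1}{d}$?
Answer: $84$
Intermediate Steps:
$m = 3$ ($m = 2 + 1^{-1} = 2 + 1 = 3$)
$1 m \left(-3 - 4\right) 2 \left(-1 - 1\right) = 1 \cdot 3 \left(-3 - 4\right) 2 \left(-1 - 1\right) = 3 \left(-7\right) 2 \left(-1 - 1\right) = 3 \left(\left(-14\right) \left(-2\right)\right) = 3 \cdot 28 = 84$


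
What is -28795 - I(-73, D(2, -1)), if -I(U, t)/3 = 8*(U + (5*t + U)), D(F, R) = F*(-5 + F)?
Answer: -33019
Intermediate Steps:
I(U, t) = -120*t - 48*U (I(U, t) = -24*(U + (5*t + U)) = -24*(U + (U + 5*t)) = -24*(2*U + 5*t) = -3*(16*U + 40*t) = -120*t - 48*U)
-28795 - I(-73, D(2, -1)) = -28795 - (-240*(-5 + 2) - 48*(-73)) = -28795 - (-240*(-3) + 3504) = -28795 - (-120*(-6) + 3504) = -28795 - (720 + 3504) = -28795 - 1*4224 = -28795 - 4224 = -33019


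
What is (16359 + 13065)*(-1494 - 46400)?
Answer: -1409233056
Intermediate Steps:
(16359 + 13065)*(-1494 - 46400) = 29424*(-47894) = -1409233056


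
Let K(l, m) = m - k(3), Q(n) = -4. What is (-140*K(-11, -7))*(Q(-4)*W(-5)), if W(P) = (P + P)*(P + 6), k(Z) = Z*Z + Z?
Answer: 106400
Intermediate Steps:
k(Z) = Z + Z² (k(Z) = Z² + Z = Z + Z²)
W(P) = 2*P*(6 + P) (W(P) = (2*P)*(6 + P) = 2*P*(6 + P))
K(l, m) = -12 + m (K(l, m) = m - 3*(1 + 3) = m - 3*4 = m - 1*12 = m - 12 = -12 + m)
(-140*K(-11, -7))*(Q(-4)*W(-5)) = (-140*(-12 - 7))*(-8*(-5)*(6 - 5)) = (-140*(-19))*(-8*(-5)) = 2660*(-4*(-10)) = 2660*40 = 106400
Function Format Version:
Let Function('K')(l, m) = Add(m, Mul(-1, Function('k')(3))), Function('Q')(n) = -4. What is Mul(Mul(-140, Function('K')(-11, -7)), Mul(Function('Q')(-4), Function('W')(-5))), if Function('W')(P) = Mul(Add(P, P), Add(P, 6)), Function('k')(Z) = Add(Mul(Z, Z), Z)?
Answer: 106400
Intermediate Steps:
Function('k')(Z) = Add(Z, Pow(Z, 2)) (Function('k')(Z) = Add(Pow(Z, 2), Z) = Add(Z, Pow(Z, 2)))
Function('W')(P) = Mul(2, P, Add(6, P)) (Function('W')(P) = Mul(Mul(2, P), Add(6, P)) = Mul(2, P, Add(6, P)))
Function('K')(l, m) = Add(-12, m) (Function('K')(l, m) = Add(m, Mul(-1, Mul(3, Add(1, 3)))) = Add(m, Mul(-1, Mul(3, 4))) = Add(m, Mul(-1, 12)) = Add(m, -12) = Add(-12, m))
Mul(Mul(-140, Function('K')(-11, -7)), Mul(Function('Q')(-4), Function('W')(-5))) = Mul(Mul(-140, Add(-12, -7)), Mul(-4, Mul(2, -5, Add(6, -5)))) = Mul(Mul(-140, -19), Mul(-4, Mul(2, -5, 1))) = Mul(2660, Mul(-4, -10)) = Mul(2660, 40) = 106400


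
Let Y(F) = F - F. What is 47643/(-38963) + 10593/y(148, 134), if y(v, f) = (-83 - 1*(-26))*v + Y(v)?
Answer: -271550469/109563956 ≈ -2.4785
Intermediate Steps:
Y(F) = 0
y(v, f) = -57*v (y(v, f) = (-83 - 1*(-26))*v + 0 = (-83 + 26)*v + 0 = -57*v + 0 = -57*v)
47643/(-38963) + 10593/y(148, 134) = 47643/(-38963) + 10593/((-57*148)) = 47643*(-1/38963) + 10593/(-8436) = -47643/38963 + 10593*(-1/8436) = -47643/38963 - 3531/2812 = -271550469/109563956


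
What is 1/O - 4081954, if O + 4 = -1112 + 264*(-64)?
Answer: -73524155449/18012 ≈ -4.0820e+6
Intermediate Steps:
O = -18012 (O = -4 + (-1112 + 264*(-64)) = -4 + (-1112 - 16896) = -4 - 18008 = -18012)
1/O - 4081954 = 1/(-18012) - 4081954 = -1/18012 - 4081954 = -73524155449/18012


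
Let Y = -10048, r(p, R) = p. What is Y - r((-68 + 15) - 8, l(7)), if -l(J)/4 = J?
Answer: -9987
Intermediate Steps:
l(J) = -4*J
Y - r((-68 + 15) - 8, l(7)) = -10048 - ((-68 + 15) - 8) = -10048 - (-53 - 8) = -10048 - 1*(-61) = -10048 + 61 = -9987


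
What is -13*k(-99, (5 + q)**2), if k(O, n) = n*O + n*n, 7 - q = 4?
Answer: 29120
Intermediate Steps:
q = 3 (q = 7 - 1*4 = 7 - 4 = 3)
k(O, n) = n**2 + O*n (k(O, n) = O*n + n**2 = n**2 + O*n)
-13*k(-99, (5 + q)**2) = -13*(5 + 3)**2*(-99 + (5 + 3)**2) = -13*8**2*(-99 + 8**2) = -832*(-99 + 64) = -832*(-35) = -13*(-2240) = 29120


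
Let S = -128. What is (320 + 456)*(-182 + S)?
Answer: -240560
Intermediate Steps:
(320 + 456)*(-182 + S) = (320 + 456)*(-182 - 128) = 776*(-310) = -240560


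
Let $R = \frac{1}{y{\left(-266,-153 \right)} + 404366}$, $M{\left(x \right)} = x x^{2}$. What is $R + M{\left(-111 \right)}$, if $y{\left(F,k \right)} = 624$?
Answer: $- \frac{553876878689}{404990} \approx -1.3676 \cdot 10^{6}$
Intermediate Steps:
$M{\left(x \right)} = x^{3}$
$R = \frac{1}{404990}$ ($R = \frac{1}{624 + 404366} = \frac{1}{404990} \approx 2.4692 \cdot 10^{-6}$)
$R + M{\left(-111 \right)} = \frac{1}{404990} + \left(-111\right)^{3} = \frac{1}{404990} - 1367631 = - \frac{553876878689}{404990}$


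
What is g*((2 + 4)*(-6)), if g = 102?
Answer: -3672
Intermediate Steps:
g*((2 + 4)*(-6)) = 102*((2 + 4)*(-6)) = 102*(6*(-6)) = 102*(-36) = -3672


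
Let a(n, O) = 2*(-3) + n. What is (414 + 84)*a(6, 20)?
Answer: 0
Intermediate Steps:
a(n, O) = -6 + n
(414 + 84)*a(6, 20) = (414 + 84)*(-6 + 6) = 498*0 = 0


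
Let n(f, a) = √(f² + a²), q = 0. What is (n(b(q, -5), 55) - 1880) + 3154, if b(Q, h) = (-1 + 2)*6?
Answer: 1274 + √3061 ≈ 1329.3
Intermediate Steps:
b(Q, h) = 6 (b(Q, h) = 1*6 = 6)
n(f, a) = √(a² + f²)
(n(b(q, -5), 55) - 1880) + 3154 = (√(55² + 6²) - 1880) + 3154 = (√(3025 + 36) - 1880) + 3154 = (√3061 - 1880) + 3154 = (-1880 + √3061) + 3154 = 1274 + √3061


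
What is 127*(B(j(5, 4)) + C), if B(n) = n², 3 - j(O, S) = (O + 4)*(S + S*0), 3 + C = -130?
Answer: 121412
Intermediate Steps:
C = -133 (C = -3 - 130 = -133)
j(O, S) = 3 - S*(4 + O) (j(O, S) = 3 - (O + 4)*(S + S*0) = 3 - (4 + O)*(S + 0) = 3 - (4 + O)*S = 3 - S*(4 + O))
127*(B(j(5, 4)) + C) = 127*((3 - 4*4 - 1*5*4)² - 133) = 127*((3 - 16 - 20)² - 133) = 127*((-33)² - 133) = 127*(1089 - 133) = 127*956 = 121412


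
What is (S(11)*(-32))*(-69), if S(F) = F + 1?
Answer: 26496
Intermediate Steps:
S(F) = 1 + F
(S(11)*(-32))*(-69) = ((1 + 11)*(-32))*(-69) = (12*(-32))*(-69) = -384*(-69) = 26496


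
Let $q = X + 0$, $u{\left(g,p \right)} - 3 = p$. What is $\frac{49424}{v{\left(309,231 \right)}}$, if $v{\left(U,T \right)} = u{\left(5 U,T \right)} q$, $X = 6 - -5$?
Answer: $\frac{24712}{1287} \approx 19.201$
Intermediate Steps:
$u{\left(g,p \right)} = 3 + p$
$X = 11$ ($X = 6 + 5 = 11$)
$q = 11$ ($q = 11 + 0 = 11$)
$v{\left(U,T \right)} = 33 + 11 T$ ($v{\left(U,T \right)} = \left(3 + T\right) 11 = 33 + 11 T$)
$\frac{49424}{v{\left(309,231 \right)}} = \frac{49424}{33 + 11 \cdot 231} = \frac{49424}{33 + 2541} = \frac{49424}{2574} = 49424 \cdot \frac{1}{2574} = \frac{24712}{1287}$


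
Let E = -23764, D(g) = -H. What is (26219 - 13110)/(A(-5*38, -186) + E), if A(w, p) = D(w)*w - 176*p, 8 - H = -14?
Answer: 13109/13152 ≈ 0.99673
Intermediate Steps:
H = 22 (H = 8 - 1*(-14) = 8 + 14 = 22)
D(g) = -22 (D(g) = -1*22 = -22)
A(w, p) = -176*p - 22*w (A(w, p) = -22*w - 176*p = -176*p - 22*w)
(26219 - 13110)/(A(-5*38, -186) + E) = (26219 - 13110)/((-176*(-186) - (-110)*38) - 23764) = 13109/((32736 - 22*(-190)) - 23764) = 13109/((32736 + 4180) - 23764) = 13109/(36916 - 23764) = 13109/13152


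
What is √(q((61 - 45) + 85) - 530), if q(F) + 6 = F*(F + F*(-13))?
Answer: 2*I*√30737 ≈ 350.64*I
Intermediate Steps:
q(F) = -6 - 12*F² (q(F) = -6 + F*(F + F*(-13)) = -6 + F*(F - 13*F) = -6 + F*(-12*F) = -6 - 12*F²)
√(q((61 - 45) + 85) - 530) = √((-6 - 12*((61 - 45) + 85)²) - 530) = √((-6 - 12*(16 + 85)²) - 530) = √((-6 - 12*101²) - 530) = √((-6 - 12*10201) - 530) = √((-6 - 122412) - 530) = √(-122418 - 530) = √(-122948) = 2*I*√30737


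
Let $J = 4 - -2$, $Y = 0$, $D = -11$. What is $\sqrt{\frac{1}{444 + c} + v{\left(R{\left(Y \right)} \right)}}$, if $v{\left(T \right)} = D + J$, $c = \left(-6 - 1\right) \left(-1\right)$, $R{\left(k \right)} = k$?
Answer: $\frac{7 i \sqrt{20746}}{451} \approx 2.2356 i$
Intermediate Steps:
$J = 6$ ($J = 4 + 2 = 6$)
$c = 7$ ($c = \left(-7\right) \left(-1\right) = 7$)
$v{\left(T \right)} = -5$ ($v{\left(T \right)} = -11 + 6 = -5$)
$\sqrt{\frac{1}{444 + c} + v{\left(R{\left(Y \right)} \right)}} = \sqrt{\frac{1}{444 + 7} - 5} = \sqrt{\frac{1}{451} - 5} = \sqrt{- \frac{2254}{451}} = \frac{7 i \sqrt{20746}}{451}$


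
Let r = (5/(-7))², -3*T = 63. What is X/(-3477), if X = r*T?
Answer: 25/8113 ≈ 0.0030815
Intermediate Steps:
T = -21 (T = -⅓*63 = -21)
r = 25/49 (r = (5*(-⅐))² = (-5/7)² = 25/49 ≈ 0.51020)
X = -75/7 (X = (25/49)*(-21) = -75/7 ≈ -10.714)
X/(-3477) = -75/7/(-3477) = -75/7*(-1/3477) = 25/8113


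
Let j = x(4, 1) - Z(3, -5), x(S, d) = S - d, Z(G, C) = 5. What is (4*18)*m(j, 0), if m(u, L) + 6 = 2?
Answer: -288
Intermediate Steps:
j = -2 (j = (4 - 1*1) - 1*5 = (4 - 1) - 5 = 3 - 5 = -2)
m(u, L) = -4 (m(u, L) = -6 + 2 = -4)
(4*18)*m(j, 0) = (4*18)*(-4) = 72*(-4) = -288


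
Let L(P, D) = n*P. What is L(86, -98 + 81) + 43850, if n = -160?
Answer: 30090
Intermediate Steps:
L(P, D) = -160*P
L(86, -98 + 81) + 43850 = -160*86 + 43850 = -13760 + 43850 = 30090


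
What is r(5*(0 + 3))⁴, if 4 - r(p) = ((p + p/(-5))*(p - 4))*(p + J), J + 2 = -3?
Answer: 2999325204736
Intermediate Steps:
J = -5 (J = -2 - 3 = -5)
r(p) = 4 - 4*p*(-5 + p)*(-4 + p)/5 (r(p) = 4 - (p + p/(-5))*(p - 4)*(p - 5) = 4 - (p + p*(-⅕))*(-4 + p)*(-5 + p) = 4 - (p - p/5)*(-4 + p)*(-5 + p) = 4 - (4*p/5)*(-4 + p)*(-5 + p) = 4 - 4*p*(-4 + p)/5*(-5 + p) = 4 - 4*p*(-5 + p)*(-4 + p)/5)
r(5*(0 + 3))⁴ = (4 - 80*(0 + 3) - 4*125*(0 + 3)³/5 + 36*(5*(0 + 3))²/5)⁴ = (4 - 80*3 - 4*(5*3)³/5 + 36*(5*3)²/5)⁴ = (4 - 16*15 - ⅘*15³ + (36/5)*15²)⁴ = (4 - 240 - ⅘*3375 + (36/5)*225)⁴ = (4 - 240 - 2700 + 1620)⁴ = (-1316)⁴ = 2999325204736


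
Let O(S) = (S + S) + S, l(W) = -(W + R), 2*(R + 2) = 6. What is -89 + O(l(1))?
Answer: -95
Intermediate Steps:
R = 1 (R = -2 + (½)*6 = -2 + 3 = 1)
l(W) = -1 - W (l(W) = -(W + 1) = -(1 + W) = -1 - W)
O(S) = 3*S (O(S) = 2*S + S = 3*S)
-89 + O(l(1)) = -89 + 3*(-1 - 1*1) = -89 + 3*(-1 - 1) = -89 + 3*(-2) = -89 - 6 = -95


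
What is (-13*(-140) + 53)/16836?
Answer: 1873/16836 ≈ 0.11125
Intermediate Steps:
(-13*(-140) + 53)/16836 = (1820 + 53)*(1/16836) = 1873*(1/16836) = 1873/16836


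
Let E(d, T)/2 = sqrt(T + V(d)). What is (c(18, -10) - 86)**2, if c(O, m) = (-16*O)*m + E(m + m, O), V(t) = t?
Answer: 7806428 + 11176*I*sqrt(2) ≈ 7.8064e+6 + 15805.0*I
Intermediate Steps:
E(d, T) = 2*sqrt(T + d)
c(O, m) = 2*sqrt(O + 2*m) - 16*O*m (c(O, m) = (-16*O)*m + 2*sqrt(O + (m + m)) = -16*O*m + 2*sqrt(O + 2*m) = 2*sqrt(O + 2*m) - 16*O*m)
(c(18, -10) - 86)**2 = ((2*sqrt(18 + 2*(-10)) - 16*18*(-10)) - 86)**2 = ((2*sqrt(18 - 20) + 2880) - 86)**2 = ((2*sqrt(-2) + 2880) - 86)**2 = ((2*(I*sqrt(2)) + 2880) - 86)**2 = ((2*I*sqrt(2) + 2880) - 86)**2 = ((2880 + 2*I*sqrt(2)) - 86)**2 = (2794 + 2*I*sqrt(2))**2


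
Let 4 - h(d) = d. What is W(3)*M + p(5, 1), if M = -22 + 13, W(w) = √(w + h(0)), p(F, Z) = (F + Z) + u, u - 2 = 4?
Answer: 12 - 9*√7 ≈ -11.812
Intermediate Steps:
u = 6 (u = 2 + 4 = 6)
h(d) = 4 - d
p(F, Z) = 6 + F + Z (p(F, Z) = (F + Z) + 6 = 6 + F + Z)
W(w) = √(4 + w) (W(w) = √(w + (4 - 1*0)) = √(w + (4 + 0)) = √(w + 4) = √(4 + w))
M = -9
W(3)*M + p(5, 1) = √(4 + 3)*(-9) + (6 + 5 + 1) = √7*(-9) + 12 = -9*√7 + 12 = 12 - 9*√7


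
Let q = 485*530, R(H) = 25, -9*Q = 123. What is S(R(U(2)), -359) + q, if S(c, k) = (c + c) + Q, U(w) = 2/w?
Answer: 771259/3 ≈ 2.5709e+5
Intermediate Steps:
Q = -41/3 (Q = -1/9*123 = -41/3 ≈ -13.667)
S(c, k) = -41/3 + 2*c (S(c, k) = (c + c) - 41/3 = 2*c - 41/3 = -41/3 + 2*c)
q = 257050
S(R(U(2)), -359) + q = (-41/3 + 2*25) + 257050 = (-41/3 + 50) + 257050 = 109/3 + 257050 = 771259/3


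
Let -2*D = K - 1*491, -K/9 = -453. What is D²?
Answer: 3214849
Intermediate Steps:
K = 4077 (K = -9*(-453) = 4077)
D = -1793 (D = -(4077 - 1*491)/2 = -(4077 - 491)/2 = -½*3586 = -1793)
D² = (-1793)² = 3214849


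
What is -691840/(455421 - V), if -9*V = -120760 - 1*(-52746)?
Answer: -1245312/806155 ≈ -1.5448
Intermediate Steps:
V = 68014/9 (V = -(-120760 - 1*(-52746))/9 = -(-120760 + 52746)/9 = -1/9*(-68014) = 68014/9 ≈ 7557.1)
-691840/(455421 - V) = -691840/(455421 - 1*68014/9) = -691840/(455421 - 68014/9) = -691840/4030775/9 = -691840*9/4030775 = -1245312/806155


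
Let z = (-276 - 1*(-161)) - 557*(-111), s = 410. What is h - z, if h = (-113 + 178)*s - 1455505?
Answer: -1490567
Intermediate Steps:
h = -1428855 (h = (-113 + 178)*410 - 1455505 = 65*410 - 1455505 = 26650 - 1455505 = -1428855)
z = 61712 (z = (-276 + 161) + 61827 = -115 + 61827 = 61712)
h - z = -1428855 - 1*61712 = -1428855 - 61712 = -1490567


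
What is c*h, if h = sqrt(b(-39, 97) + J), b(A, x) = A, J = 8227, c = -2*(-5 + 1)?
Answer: 16*sqrt(2047) ≈ 723.90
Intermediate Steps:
c = 8 (c = -2*(-4) = 8)
h = 2*sqrt(2047) (h = sqrt(-39 + 8227) = sqrt(8188) = 2*sqrt(2047) ≈ 90.488)
c*h = 8*(2*sqrt(2047)) = 16*sqrt(2047)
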